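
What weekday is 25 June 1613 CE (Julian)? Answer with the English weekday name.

In the Gregorian calendar this is 5 July 1613 (JDN 2310382).
JDN 2310382 mod 7 = 4, and JDN 0 was a Monday, so this is a Friday.

Friday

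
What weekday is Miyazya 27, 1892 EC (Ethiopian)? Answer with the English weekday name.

Saturday

In the Gregorian calendar this is 5 May 1900 (JDN 2415145).
2415145 ≡ 5 (mod 7); counting from Monday = 0 gives Saturday.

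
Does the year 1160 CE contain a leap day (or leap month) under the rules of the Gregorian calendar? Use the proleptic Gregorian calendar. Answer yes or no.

yes

1160 is divisible by 4 and not by 100, so it is a leap year.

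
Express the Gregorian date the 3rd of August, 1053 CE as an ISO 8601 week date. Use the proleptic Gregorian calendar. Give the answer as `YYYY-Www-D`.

1053-W31-3

The weekday is Wednesday (ISO weekday 3).
That Wednesday belongs to ISO week 31 of ISO year 1053.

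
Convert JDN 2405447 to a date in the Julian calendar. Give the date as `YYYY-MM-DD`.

The Gregorian equivalent of JDN 2405447 is 15 October 1873.
In the Julian calendar that day is 1873-10-03.

1873-10-03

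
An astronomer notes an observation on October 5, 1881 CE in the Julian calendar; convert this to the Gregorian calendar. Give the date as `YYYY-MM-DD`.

For dates in this range the Gregorian date is 12 days ahead of the Julian.
5 October 1881 Julian + 12 days → 17 October 1881 Gregorian.

1881-10-17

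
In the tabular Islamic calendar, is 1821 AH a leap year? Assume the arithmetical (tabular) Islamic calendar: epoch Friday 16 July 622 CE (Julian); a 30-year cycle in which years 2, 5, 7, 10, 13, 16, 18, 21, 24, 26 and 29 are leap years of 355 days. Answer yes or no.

yes

Year 1821 AH is year 21 of its 30-year cycle; leap positions are 2, 5, 7, 10, 13, 16, 18, 21, 24, 26, 29, so it is a leap year (355 days).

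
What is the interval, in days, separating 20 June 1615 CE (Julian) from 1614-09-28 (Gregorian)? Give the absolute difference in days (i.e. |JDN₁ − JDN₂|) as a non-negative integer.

275

JDN of the first date = 2311107.
JDN of the second date = 2310832.
|2310832 − 2311107| = 275.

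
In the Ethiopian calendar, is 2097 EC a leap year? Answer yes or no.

no

2097 mod 4 = 1; in the Ethiopian calendar a year is leap when year mod 4 = 3, so it is a common year.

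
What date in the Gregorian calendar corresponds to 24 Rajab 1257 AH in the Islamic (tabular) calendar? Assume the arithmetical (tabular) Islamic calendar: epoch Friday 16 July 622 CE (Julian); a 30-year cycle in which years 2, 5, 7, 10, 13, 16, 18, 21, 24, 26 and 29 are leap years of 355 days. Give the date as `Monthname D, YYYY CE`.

September 11, 1841 CE

Julian Day Number of the source date = 2393725.
Converting JDN 2393725 to the Gregorian calendar gives 11 September 1841 CE.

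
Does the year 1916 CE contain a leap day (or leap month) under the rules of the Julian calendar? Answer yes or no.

1916 mod 4 = 0, so it is a leap year in the Julian calendar.

yes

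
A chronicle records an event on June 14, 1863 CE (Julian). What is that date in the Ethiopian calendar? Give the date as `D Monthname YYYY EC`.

Both dates share Julian Day Number 2401683; in the Ethiopian calendar that is 20 Sene 1855 EC.

20 Sene 1855 EC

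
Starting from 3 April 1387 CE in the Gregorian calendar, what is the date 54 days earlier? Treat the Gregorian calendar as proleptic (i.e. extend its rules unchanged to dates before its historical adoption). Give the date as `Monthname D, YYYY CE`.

February 8, 1387 CE

Counting 54 days back from JDN 2227744 reaches JDN 2227690, which is February 8, 1387 CE.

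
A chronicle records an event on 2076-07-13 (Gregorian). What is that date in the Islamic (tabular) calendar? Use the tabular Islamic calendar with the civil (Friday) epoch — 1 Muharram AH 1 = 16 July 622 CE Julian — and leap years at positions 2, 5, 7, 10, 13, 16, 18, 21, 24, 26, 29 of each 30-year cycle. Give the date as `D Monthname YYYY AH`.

Both dates share Julian Day Number 2479498; in the tabular Islamic calendar that is 11 Sha'ban 1499 AH.

11 Sha'ban 1499 AH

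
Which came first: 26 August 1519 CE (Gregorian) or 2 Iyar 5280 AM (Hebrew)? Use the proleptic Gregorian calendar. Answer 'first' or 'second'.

first

First date → JDN 2276100; second date → JDN 2276348.
JDN 2276100 < JDN 2276348, so the first date is earlier.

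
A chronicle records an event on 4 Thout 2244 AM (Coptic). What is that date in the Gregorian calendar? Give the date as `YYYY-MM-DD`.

2527-09-19

Both dates share Julian Day Number 2644289; in the Gregorian calendar that is 19 September 2527 CE.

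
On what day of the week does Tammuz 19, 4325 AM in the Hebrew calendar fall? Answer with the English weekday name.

Saturday

Equivalently 6 July 565 Gregorian, JDN 1927609.
JDN 1927609 mod 7 = 5, and JDN 0 was a Monday, so this is a Saturday.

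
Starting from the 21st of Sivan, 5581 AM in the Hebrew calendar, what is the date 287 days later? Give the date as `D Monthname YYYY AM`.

The starting date is JDN 2386338; 2386338 + 287 = 2386625.
JDN 2386625 corresponds to 13 Nisan 5582 AM.

13 Nisan 5582 AM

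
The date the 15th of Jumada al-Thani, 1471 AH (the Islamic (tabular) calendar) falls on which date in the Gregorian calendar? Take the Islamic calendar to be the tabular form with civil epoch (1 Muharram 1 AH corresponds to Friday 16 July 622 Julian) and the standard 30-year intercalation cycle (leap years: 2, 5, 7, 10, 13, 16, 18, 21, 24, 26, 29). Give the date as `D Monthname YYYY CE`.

20 March 2049 CE

Both dates share Julian Day Number 2469521; in the Gregorian calendar that is 20 March 2049 CE.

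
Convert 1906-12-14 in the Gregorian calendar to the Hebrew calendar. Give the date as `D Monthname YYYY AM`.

Both dates share Julian Day Number 2417559; in the Hebrew calendar that is 27 Kislev 5667 AM.

27 Kislev 5667 AM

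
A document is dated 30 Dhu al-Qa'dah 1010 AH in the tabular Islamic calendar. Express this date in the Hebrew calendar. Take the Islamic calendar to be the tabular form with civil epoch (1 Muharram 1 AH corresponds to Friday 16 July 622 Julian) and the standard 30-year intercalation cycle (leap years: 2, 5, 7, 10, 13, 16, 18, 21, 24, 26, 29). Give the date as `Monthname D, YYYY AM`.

Sivan 2, 5362 AM

The source date corresponds to 22 May 1602 in the Gregorian calendar (JDN 2306320).
That day falls on 2 Sivan 5362 AM in the Hebrew calendar.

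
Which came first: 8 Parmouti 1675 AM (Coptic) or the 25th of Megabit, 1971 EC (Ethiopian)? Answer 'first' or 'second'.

Converting both to JDN: 2436675 vs 2443967; the smaller is the first.

first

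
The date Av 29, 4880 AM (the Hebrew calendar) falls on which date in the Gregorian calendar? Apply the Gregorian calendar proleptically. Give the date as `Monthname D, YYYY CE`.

August 2, 1120 CE

Both dates share Julian Day Number 2130345; in the Gregorian calendar that is 2 August 1120 CE.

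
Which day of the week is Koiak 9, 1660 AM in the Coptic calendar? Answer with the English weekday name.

This is JDN 2431078 (19 December 1943 Gregorian).
JDN 2431078 mod 7 = 6, and JDN 0 was a Monday, so this is a Sunday.

Sunday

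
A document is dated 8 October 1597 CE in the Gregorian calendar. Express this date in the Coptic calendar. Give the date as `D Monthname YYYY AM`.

Both dates share Julian Day Number 2304633; in the Coptic calendar that is 1 Paopi 1314 AM.

1 Paopi 1314 AM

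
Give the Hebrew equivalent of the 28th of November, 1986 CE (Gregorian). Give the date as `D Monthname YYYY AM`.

Julian Day Number of the source date = 2446763.
Converting JDN 2446763 to the Hebrew calendar gives 26 Cheshvan 5747 AM.

26 Cheshvan 5747 AM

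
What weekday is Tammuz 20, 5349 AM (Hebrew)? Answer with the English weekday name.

Tuesday

Equivalently 4 July 1589 Gregorian, JDN 2301615.
2301615 ≡ 1 (mod 7); counting from Monday = 0 gives Tuesday.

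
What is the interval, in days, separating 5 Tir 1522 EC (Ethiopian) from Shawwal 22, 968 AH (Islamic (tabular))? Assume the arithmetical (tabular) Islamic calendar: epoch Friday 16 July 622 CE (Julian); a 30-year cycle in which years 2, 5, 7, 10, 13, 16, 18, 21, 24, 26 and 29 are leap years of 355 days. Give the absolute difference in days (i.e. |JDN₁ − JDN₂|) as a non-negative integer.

JDN of the first date = 2279890.
JDN of the second date = 2291400.
|2291400 − 2279890| = 11510.

11510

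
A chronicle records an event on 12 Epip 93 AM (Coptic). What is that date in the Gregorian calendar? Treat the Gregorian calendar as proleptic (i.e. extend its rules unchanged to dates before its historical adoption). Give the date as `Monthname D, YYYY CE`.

July 7, 377 CE

Both dates share Julian Day Number 1858944; in the Gregorian calendar that is 7 July 377 CE.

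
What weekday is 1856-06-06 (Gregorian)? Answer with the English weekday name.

2399107 ≡ 4 (mod 7); counting from Monday = 0 gives Friday.

Friday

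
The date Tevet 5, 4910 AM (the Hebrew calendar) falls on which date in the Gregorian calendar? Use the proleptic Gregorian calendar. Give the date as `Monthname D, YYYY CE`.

December 13, 1149 CE

Julian Day Number of the source date = 2141070.
Converting JDN 2141070 to the Gregorian calendar gives 13 December 1149 CE.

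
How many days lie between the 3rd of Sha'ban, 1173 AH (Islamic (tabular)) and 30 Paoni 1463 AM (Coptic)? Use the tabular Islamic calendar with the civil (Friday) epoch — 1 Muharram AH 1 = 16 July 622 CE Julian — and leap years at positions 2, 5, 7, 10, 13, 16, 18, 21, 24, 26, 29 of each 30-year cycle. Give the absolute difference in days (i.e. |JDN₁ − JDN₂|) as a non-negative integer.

4643

JDN of the first date = 2363967.
JDN of the second date = 2359324.
|2359324 − 2363967| = 4643.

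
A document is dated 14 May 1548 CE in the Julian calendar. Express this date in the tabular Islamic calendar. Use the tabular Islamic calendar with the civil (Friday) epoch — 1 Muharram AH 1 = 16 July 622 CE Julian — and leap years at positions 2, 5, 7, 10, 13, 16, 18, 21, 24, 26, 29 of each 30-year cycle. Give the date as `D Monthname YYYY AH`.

The source date corresponds to 24 May 1548 in the proleptic Gregorian calendar (JDN 2286599).
That day falls on 5 Rabi' al-Thani 955 AH in the tabular Islamic calendar.

5 Rabi' al-Thani 955 AH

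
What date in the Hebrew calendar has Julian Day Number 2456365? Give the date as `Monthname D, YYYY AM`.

JDN 2456365 is 13 March 2013 in the Gregorian calendar.
In the Hebrew calendar that day is Nisan 2, 5773 AM.

Nisan 2, 5773 AM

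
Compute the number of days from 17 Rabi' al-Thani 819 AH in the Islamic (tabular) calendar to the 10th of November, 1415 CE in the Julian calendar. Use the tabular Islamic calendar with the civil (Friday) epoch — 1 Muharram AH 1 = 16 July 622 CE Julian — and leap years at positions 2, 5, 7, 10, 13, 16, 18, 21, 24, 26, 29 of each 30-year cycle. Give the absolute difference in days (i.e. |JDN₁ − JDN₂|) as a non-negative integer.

217

First date → JDN 2238417; second date → JDN 2238200.
The interval is |2238417 − 2238200| = 217 days.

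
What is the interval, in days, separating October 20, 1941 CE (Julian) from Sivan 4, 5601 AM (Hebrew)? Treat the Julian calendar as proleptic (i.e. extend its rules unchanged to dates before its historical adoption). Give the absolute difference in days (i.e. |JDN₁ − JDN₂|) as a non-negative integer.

36686

JDN of the first date = 2430301.
JDN of the second date = 2393615.
|2393615 − 2430301| = 36686.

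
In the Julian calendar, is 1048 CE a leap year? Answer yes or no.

yes

1048 mod 4 = 0, so it is a leap year in the Julian calendar.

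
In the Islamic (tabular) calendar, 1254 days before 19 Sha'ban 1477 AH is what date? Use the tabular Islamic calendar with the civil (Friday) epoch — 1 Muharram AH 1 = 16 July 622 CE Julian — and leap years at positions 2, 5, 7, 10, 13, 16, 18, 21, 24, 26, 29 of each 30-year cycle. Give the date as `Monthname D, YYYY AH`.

JDN of 19 Sha'ban 1477 AH = 2471710.
2471710 − 1254 = 2470456.
JDN 2470456 in the tabular Islamic calendar is Safar 5, 1474 AH.

Safar 5, 1474 AH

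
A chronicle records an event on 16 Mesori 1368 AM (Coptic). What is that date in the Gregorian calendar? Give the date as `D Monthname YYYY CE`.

19 August 1652 CE

Julian Day Number of the source date = 2324672.
Converting JDN 2324672 to the Gregorian calendar gives 19 August 1652 CE.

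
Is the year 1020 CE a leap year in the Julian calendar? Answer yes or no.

yes

1020 mod 4 = 0, so it is a leap year in the Julian calendar.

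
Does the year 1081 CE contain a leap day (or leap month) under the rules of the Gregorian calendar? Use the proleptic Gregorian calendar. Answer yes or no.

no

1081 is not divisible by 4, so it is a common year.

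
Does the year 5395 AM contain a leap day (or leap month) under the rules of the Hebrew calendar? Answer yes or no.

Hebrew year 5395 is year 18 of its 19-year Metonic cycle; leap years are at positions 3, 6, 8, 11, 14, 17, 19, so it is a common year (12 months).

no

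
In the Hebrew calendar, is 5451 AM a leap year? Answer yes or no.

Hebrew year 5451 is year 17 of its 19-year Metonic cycle; leap years are at positions 3, 6, 8, 11, 14, 17, 19, so it is a leap year (13 months).

yes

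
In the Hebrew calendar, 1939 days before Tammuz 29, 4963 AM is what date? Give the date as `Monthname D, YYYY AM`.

The starting date is JDN 2160644; 2160644 − 1939 = 2158705.
JDN 2158705 corresponds to Nisan 10, 4958 AM.

Nisan 10, 4958 AM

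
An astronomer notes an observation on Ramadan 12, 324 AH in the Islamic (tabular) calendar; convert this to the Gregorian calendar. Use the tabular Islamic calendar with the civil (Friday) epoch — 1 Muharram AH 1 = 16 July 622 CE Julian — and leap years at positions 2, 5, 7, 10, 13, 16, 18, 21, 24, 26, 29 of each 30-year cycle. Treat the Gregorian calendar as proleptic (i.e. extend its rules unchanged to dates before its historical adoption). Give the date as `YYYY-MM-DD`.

Both dates share Julian Day Number 2063147; in the Gregorian calendar that is 8 August 936 CE.

0936-08-08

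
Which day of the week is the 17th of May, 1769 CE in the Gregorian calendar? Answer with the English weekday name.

Since JDN mod 7 = 2 (0 = Monday), the day is Wednesday.

Wednesday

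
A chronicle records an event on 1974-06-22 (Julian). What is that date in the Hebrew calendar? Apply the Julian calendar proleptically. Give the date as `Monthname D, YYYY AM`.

Both dates share Julian Day Number 2442234; in the Hebrew calendar that is 15 Tammuz 5734 AM.

Tammuz 15, 5734 AM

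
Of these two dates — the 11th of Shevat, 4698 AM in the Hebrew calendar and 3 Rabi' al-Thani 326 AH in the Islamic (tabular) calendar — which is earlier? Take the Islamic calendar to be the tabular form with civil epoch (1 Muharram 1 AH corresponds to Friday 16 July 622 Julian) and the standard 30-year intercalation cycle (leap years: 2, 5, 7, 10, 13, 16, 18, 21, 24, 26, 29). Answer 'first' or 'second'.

Converting both to JDN: 2063678 vs 2063700; the smaller is the first.

first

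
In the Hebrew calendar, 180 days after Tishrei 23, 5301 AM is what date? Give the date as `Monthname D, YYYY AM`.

Adar II 24, 5301 AM

JDN of Tishrei 23, 5301 AM = 2283810.
2283810 + 180 = 2283990.
JDN 2283990 in the Hebrew calendar is Adar II 24, 5301 AM.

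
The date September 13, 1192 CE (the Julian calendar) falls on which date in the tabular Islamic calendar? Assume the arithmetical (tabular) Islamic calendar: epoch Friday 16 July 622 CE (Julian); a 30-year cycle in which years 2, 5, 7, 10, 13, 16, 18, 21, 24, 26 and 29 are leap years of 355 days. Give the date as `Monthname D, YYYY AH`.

Ramadan 4, 588 AH

The source date corresponds to 20 September 1192 in the proleptic Gregorian calendar (JDN 2156692).
That day falls on 4 Ramadan 588 AH in the tabular Islamic calendar.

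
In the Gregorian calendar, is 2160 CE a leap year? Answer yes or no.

2160 is divisible by 4 and not by 100, so it is a leap year.

yes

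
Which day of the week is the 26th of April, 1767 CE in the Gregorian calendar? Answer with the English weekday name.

Sunday

Since JDN mod 7 = 6 (0 = Monday), the day is Sunday.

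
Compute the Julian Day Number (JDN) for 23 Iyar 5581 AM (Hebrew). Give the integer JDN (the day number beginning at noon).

In the Gregorian calendar the same day is 25 May 1821.
JDN 2400001 is 17 November 1858 CE (Gregorian), MJD 0; the target day is −13690 days from there, so JDN = 2386311.

2386311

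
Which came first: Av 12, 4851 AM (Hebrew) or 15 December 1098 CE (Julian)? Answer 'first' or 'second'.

first

The two dates have Julian Day Numbers 2119756 and 2122451 respectively.
Since 2119756 < 2122451, the first date comes first.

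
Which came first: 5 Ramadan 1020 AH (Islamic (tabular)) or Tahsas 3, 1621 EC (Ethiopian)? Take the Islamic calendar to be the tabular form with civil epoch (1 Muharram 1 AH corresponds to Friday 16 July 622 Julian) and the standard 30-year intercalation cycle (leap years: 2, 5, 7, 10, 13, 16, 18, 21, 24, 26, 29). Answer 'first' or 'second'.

first

The two dates have Julian Day Numbers 2309780 and 2316018 respectively.
Since 2309780 < 2316018, the first date comes first.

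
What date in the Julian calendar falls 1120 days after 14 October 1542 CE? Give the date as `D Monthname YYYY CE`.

7 November 1545 CE

JDN of 14 October 1542 CE = 2284560.
2284560 + 1120 = 2285680.
JDN 2285680 in the Julian calendar is 7 November 1545 CE.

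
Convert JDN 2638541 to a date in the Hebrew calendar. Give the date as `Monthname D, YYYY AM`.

Tevet 3, 6272 AM

JDN 2638541 is 24 December 2511 in the Gregorian calendar.
In the Hebrew calendar that day is Tevet 3, 6272 AM.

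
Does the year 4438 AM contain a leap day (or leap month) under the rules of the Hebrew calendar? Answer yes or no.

yes

Hebrew year 4438 is year 11 of its 19-year Metonic cycle; leap years are at positions 3, 6, 8, 11, 14, 17, 19, so it is a leap year (13 months).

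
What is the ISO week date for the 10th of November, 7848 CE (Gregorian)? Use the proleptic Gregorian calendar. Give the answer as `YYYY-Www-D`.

The weekday is Friday (ISO weekday 5).
That Friday belongs to ISO week 45 of ISO year 7848.

7848-W45-5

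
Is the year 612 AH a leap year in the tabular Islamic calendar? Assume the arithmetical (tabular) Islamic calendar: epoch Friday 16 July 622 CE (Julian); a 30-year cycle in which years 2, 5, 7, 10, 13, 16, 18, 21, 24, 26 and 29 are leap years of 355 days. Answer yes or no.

no

Year 612 AH is year 12 of its 30-year cycle; leap positions are 2, 5, 7, 10, 13, 16, 18, 21, 24, 26, 29, so it is a common year (354 days).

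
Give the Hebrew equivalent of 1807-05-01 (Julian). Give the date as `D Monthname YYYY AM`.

Julian Day Number of the source date = 2381185.
Converting JDN 2381185 to the Hebrew calendar gives 5 Iyar 5567 AM.

5 Iyar 5567 AM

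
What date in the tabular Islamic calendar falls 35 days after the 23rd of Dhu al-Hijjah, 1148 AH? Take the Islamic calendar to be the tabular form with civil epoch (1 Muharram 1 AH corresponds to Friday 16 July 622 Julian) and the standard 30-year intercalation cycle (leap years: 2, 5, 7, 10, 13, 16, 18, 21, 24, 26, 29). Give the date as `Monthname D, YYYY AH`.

Muharram 29, 1149 AH

Counting 35 days forward from JDN 2355246 reaches JDN 2355281, which is Muharram 29, 1149 AH.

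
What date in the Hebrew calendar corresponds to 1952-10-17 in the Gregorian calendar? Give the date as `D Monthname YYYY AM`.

Both dates share Julian Day Number 2434303; in the Hebrew calendar that is 28 Tishrei 5713 AM.

28 Tishrei 5713 AM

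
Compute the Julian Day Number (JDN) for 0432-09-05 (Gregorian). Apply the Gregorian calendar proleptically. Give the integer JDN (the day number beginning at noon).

1879093

JDN 2400001 is 17 November 1858 CE (Gregorian), MJD 0; the target day is −520908 days from there, so JDN = 1879093.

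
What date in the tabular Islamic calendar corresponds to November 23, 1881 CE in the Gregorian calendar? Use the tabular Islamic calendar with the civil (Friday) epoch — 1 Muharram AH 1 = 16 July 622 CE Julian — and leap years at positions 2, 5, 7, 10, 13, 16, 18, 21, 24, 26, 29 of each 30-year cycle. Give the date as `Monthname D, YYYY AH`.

Muharram 1, 1299 AH

Both dates share Julian Day Number 2408408; in the tabular Islamic calendar that is 1 Muharram 1299 AH.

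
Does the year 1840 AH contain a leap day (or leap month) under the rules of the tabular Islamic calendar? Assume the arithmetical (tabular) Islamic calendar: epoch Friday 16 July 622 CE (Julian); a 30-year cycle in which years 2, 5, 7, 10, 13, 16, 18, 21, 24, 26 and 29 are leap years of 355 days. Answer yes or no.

Year 1840 AH is year 10 of its 30-year cycle; leap positions are 2, 5, 7, 10, 13, 16, 18, 21, 24, 26, 29, so it is a leap year (355 days).

yes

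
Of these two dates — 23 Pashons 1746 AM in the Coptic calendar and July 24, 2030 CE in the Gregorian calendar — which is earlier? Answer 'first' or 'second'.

First date → JDN 2462653; second date → JDN 2462707.
JDN 2462653 < JDN 2462707, so the first date is earlier.

first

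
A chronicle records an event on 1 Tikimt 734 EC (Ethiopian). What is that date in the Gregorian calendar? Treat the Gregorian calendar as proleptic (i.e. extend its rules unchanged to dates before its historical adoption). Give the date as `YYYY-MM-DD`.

Julian Day Number of the source date = 1991979.
Converting JDN 1991979 to the Gregorian calendar gives 2 October 741 CE.

0741-10-02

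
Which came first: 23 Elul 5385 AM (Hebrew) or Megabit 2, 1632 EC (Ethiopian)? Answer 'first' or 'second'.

First date → JDN 2314847; second date → JDN 2320125.
JDN 2314847 < JDN 2320125, so the first date is earlier.

first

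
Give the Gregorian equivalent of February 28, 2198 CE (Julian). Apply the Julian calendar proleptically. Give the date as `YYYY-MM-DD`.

The Julian–Gregorian offset here is 14 days (Julian trailing).
28 February 2198 Julian + 14 days → 14 March 2198 Gregorian.

2198-03-14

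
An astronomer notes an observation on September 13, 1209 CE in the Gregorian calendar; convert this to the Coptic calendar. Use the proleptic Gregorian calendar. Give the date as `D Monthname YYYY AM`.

Julian Day Number of the source date = 2162894.
Converting JDN 2162894 to the Coptic calendar gives 9 Thout 926 AM.

9 Thout 926 AM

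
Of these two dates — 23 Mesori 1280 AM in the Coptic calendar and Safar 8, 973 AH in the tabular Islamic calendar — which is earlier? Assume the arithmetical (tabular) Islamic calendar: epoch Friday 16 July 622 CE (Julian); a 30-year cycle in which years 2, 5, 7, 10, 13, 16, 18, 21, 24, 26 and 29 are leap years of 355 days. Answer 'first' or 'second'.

first

First date → JDN 2292537; second date → JDN 2292921.
JDN 2292537 < JDN 2292921, so the first date is earlier.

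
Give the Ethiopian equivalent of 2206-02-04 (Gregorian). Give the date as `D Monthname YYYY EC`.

25 Tir 2198 EC

Julian Day Number of the source date = 2526819.
Converting JDN 2526819 to the Ethiopian calendar gives 25 Tir 2198 EC.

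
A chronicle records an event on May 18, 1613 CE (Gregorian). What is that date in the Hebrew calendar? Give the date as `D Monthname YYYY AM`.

27 Iyar 5373 AM

Both dates share Julian Day Number 2310334; in the Hebrew calendar that is 27 Iyar 5373 AM.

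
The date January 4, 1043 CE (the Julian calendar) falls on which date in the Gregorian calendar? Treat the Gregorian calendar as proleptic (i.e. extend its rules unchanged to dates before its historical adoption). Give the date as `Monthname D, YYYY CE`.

January 10, 1043 CE

For dates in this range the Gregorian date is 6 days ahead of the Julian.
4 January 1043 Julian + 6 days → 10 January 1043 Gregorian.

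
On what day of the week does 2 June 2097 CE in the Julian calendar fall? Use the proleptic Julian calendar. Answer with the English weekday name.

This is JDN 2487140 (15 June 2097 Gregorian).
JDN 2487140 mod 7 = 5, and JDN 0 was a Monday, so this is a Saturday.

Saturday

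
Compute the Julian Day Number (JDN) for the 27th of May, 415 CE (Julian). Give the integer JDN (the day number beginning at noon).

1872783

In the proleptic Gregorian calendar the same day is 28 May 415.
JDN 2400001 is 17 November 1858 CE (Gregorian), MJD 0; the target day is −527218 days from there, so JDN = 1872783.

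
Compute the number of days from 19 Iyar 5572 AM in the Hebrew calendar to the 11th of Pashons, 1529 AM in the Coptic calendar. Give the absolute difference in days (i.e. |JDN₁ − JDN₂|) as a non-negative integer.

First date → JDN 2383000; second date → JDN 2383382.
The interval is |2383000 − 2383382| = 382 days.

382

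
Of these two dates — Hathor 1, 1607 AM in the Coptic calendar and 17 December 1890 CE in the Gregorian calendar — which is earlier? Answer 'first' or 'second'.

Converting both to JDN: 2411681 vs 2411719; the smaller is the first.

first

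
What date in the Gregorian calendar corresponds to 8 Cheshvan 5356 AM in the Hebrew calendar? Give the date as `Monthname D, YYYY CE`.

Both dates share Julian Day Number 2303905; in the Gregorian calendar that is 11 October 1595 CE.

October 11, 1595 CE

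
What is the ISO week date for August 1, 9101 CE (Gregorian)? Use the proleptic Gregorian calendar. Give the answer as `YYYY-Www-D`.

9101-W31-4

The weekday is Thursday (ISO weekday 4).
That Thursday belongs to ISO week 31 of ISO year 9101.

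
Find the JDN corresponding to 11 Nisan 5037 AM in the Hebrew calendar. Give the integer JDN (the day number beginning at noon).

2187557

In the proleptic Gregorian calendar the same day is 23 March 1277.
JDN 2451545 is 1 January 2000 CE (Gregorian); the target day is −263988 days from there, so JDN = 2187557.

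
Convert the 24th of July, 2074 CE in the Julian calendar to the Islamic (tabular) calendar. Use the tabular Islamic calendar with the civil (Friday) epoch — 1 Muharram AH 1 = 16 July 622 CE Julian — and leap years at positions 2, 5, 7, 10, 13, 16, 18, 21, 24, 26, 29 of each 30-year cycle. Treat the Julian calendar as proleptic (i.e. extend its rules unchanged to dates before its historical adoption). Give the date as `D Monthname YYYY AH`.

12 Sha'ban 1497 AH

The source date corresponds to 6 August 2074 in the Gregorian calendar (JDN 2478791).
That day falls on 12 Sha'ban 1497 AH in the tabular Islamic calendar.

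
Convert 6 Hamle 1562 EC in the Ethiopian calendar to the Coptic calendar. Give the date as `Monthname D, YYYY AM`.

Epip 6, 1286 AM

Both dates share Julian Day Number 2294681; in the Coptic calendar that is 6 Epip 1286 AM.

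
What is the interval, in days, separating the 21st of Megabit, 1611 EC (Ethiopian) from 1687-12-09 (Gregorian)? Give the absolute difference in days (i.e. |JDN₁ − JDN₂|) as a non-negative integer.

25094

JDN of the first date = 2312473.
JDN of the second date = 2337567.
|2337567 − 2312473| = 25094.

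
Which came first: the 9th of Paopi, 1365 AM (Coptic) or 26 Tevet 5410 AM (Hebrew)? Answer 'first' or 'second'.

Converting both to JDN: 2323269 vs 2323709; the smaller is the first.

first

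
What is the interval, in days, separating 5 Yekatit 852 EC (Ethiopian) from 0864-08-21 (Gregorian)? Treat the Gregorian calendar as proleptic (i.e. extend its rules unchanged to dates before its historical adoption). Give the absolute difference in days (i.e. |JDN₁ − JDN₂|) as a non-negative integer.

First date → JDN 2035203; second date → JDN 2036863.
The interval is |2035203 − 2036863| = 1660 days.

1660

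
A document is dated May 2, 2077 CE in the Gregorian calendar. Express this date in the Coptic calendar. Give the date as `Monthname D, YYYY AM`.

Parmouti 24, 1793 AM

Both dates share Julian Day Number 2479791; in the Coptic calendar that is 24 Parmouti 1793 AM.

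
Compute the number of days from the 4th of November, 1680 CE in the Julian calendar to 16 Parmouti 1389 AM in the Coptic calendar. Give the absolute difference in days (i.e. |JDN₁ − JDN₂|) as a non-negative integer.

JDN of the first date = 2334986.
JDN of the second date = 2332222.
|2332222 − 2334986| = 2764.

2764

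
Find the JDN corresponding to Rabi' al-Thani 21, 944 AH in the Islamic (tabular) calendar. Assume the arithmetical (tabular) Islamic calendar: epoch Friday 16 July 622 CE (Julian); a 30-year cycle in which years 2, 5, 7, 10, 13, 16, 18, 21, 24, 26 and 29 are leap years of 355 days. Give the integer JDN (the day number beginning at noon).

2282717

In the proleptic Gregorian calendar the same day is 7 October 1537.
JDN 2451545 is 1 January 2000 CE (Gregorian); the target day is −168828 days from there, so JDN = 2282717.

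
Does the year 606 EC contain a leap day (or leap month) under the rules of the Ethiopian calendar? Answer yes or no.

606 mod 4 = 2; in the Ethiopian calendar a year is leap when year mod 4 = 3, so it is a common year.

no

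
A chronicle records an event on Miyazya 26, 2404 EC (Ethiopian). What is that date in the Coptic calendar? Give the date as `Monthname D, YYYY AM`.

Parmouti 26, 2128 AM

The source date corresponds to 7 May 2412 in the Gregorian calendar (JDN 2602152).
That day falls on 26 Parmouti 2128 AM in the Coptic calendar.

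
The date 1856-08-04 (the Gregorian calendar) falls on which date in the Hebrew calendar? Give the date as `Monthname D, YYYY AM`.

Av 3, 5616 AM

Julian Day Number of the source date = 2399166.
Converting JDN 2399166 to the Hebrew calendar gives 3 Av 5616 AM.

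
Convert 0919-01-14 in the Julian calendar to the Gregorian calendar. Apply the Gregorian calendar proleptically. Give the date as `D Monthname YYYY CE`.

The Julian–Gregorian offset here is 5 days (Julian trailing).
14 January 919 Julian + 5 days → 19 January 919 Gregorian.

19 January 919 CE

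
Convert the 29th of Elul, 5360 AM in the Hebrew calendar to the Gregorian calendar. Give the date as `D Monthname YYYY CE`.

8 September 1600 CE

Julian Day Number of the source date = 2305699.
Converting JDN 2305699 to the Gregorian calendar gives 8 September 1600 CE.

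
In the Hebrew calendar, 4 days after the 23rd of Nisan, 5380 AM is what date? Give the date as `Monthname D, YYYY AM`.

JDN of the 23rd of Nisan, 5380 AM = 2312869.
2312869 + 4 = 2312873.
JDN 2312873 in the Hebrew calendar is Nisan 27, 5380 AM.

Nisan 27, 5380 AM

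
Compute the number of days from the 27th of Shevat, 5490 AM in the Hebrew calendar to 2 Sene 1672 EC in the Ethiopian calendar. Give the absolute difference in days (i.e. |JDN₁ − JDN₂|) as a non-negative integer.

JDN of the first date = 2352974.
JDN of the second date = 2334825.
|2334825 − 2352974| = 18149.

18149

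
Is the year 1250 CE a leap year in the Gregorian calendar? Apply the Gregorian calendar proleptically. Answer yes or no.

1250 is not divisible by 4, so it is a common year.

no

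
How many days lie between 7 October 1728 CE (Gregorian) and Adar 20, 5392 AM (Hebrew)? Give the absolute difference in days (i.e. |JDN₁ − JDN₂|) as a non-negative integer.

JDN of the first date = 2352479.
JDN of the second date = 2317208.
|2317208 − 2352479| = 35271.

35271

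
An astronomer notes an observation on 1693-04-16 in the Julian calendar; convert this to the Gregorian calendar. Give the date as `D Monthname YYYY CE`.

At this point the Julian calendar is 10 days behind the Gregorian.
16 April 1693 Julian + 10 days → 26 April 1693 Gregorian.

26 April 1693 CE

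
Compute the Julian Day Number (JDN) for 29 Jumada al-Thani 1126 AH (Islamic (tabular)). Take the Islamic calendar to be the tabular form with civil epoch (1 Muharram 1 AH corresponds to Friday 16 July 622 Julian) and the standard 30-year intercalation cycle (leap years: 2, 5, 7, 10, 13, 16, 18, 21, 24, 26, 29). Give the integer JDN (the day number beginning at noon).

2347278

In the Gregorian calendar the same day is 12 July 1714.
JDN 2400001 is 17 November 1858 CE (Gregorian), MJD 0; the target day is −52723 days from there, so JDN = 2347278.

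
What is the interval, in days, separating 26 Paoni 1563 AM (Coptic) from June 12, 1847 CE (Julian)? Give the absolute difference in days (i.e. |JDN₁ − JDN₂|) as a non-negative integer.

8

First date → JDN 2395845; second date → JDN 2395837.
The interval is |2395845 − 2395837| = 8 days.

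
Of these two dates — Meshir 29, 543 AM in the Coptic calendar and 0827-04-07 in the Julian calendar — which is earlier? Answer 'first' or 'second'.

The two dates have Julian Day Numbers 2023173 and 2023216 respectively.
Since 2023173 < 2023216, the first date comes first.

first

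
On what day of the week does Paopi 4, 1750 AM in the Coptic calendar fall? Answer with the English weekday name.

Equivalently 14 October 2033 Gregorian, JDN 2463885.
Since JDN mod 7 = 4 (0 = Monday), the day is Friday.

Friday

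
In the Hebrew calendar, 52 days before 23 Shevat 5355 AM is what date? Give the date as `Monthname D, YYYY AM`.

Kislev 30, 5355 AM

The starting date is JDN 2303654; 2303654 − 52 = 2303602.
JDN 2303602 corresponds to Kislev 30, 5355 AM.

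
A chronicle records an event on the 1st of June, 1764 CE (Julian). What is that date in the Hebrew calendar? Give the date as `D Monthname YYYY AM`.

12 Sivan 5524 AM

The source date corresponds to 12 June 1764 in the Gregorian calendar (JDN 2365511).
That day falls on 12 Sivan 5524 AM in the Hebrew calendar.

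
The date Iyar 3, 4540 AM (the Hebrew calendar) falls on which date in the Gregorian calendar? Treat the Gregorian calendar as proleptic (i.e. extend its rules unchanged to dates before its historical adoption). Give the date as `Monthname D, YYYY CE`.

Both dates share Julian Day Number 2006055; in the Gregorian calendar that is 16 April 780 CE.

April 16, 780 CE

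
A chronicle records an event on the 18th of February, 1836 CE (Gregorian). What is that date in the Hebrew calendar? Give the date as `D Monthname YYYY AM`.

30 Shevat 5596 AM

Julian Day Number of the source date = 2391693.
Converting JDN 2391693 to the Hebrew calendar gives 30 Shevat 5596 AM.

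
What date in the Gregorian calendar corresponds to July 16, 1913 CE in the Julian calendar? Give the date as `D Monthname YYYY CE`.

At this point the Julian calendar is 13 days behind the Gregorian.
16 July 1913 Julian + 13 days → 29 July 1913 Gregorian.

29 July 1913 CE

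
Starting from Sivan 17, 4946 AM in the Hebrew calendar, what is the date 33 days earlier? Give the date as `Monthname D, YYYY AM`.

Iyar 13, 4946 AM

The starting date is JDN 2154401; 2154401 − 33 = 2154368.
JDN 2154368 corresponds to Iyar 13, 4946 AM.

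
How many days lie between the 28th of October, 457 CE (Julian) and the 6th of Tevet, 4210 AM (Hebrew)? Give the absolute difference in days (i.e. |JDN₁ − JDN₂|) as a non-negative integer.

JDN of the first date = 1888278.
JDN of the second date = 1885396.
|1885396 − 1888278| = 2882.

2882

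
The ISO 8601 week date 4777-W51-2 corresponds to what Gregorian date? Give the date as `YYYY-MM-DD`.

ISO week 1 of 4777 is the week containing the first Thursday of 4777.
Week 51, day 2 (Tuesday) lands on 4777-12-20.

4777-12-20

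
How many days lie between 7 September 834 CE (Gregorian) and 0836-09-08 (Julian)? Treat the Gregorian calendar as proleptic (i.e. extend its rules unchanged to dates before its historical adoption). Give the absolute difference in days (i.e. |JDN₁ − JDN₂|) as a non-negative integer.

736

JDN of the first date = 2025922.
JDN of the second date = 2026658.
|2026658 − 2025922| = 736.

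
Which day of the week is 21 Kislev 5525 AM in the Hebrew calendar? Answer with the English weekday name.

Saturday

Equivalently 15 December 1764 Gregorian, JDN 2365697.
2365697 ≡ 5 (mod 7); counting from Monday = 0 gives Saturday.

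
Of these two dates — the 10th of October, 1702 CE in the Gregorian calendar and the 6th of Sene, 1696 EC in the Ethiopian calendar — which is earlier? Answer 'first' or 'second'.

first

The two dates have Julian Day Numbers 2342985 and 2343595 respectively.
Since 2342985 < 2343595, the first date comes first.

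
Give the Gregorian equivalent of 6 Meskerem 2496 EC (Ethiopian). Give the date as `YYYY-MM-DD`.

2503-09-21

Both dates share Julian Day Number 2635525; in the Gregorian calendar that is 21 September 2503 CE.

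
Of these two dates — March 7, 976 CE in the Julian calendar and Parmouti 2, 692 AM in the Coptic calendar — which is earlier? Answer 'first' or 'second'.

first

Converting both to JDN: 2077608 vs 2077629; the smaller is the first.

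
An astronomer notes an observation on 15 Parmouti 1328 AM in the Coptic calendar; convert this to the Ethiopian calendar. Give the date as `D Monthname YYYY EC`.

15 Miyazya 1604 EC

Julian Day Number of the source date = 2309941.
Converting JDN 2309941 to the Ethiopian calendar gives 15 Miyazya 1604 EC.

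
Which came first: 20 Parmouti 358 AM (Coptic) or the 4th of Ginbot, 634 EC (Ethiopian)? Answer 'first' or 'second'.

first

Converting both to JDN: 1955653 vs 1955667; the smaller is the first.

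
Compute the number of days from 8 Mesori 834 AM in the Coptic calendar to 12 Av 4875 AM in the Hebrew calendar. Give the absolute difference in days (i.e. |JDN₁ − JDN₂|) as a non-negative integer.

JDN of the first date = 2129620.
JDN of the second date = 2128527.
|2128527 − 2129620| = 1093.

1093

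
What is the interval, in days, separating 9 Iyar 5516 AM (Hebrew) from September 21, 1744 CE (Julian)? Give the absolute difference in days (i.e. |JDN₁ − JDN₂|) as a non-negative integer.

First date → JDN 2362555; second date → JDN 2358318.
The interval is |2362555 − 2358318| = 4237 days.

4237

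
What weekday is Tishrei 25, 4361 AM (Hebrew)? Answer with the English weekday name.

Sunday

This is JDN 1940490 (12 October 600 Gregorian).
1940490 ≡ 6 (mod 7); counting from Monday = 0 gives Sunday.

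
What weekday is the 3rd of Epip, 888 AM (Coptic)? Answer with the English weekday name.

Tuesday

This is JDN 2149309 (4 July 1172 Gregorian).
JDN 2149309 mod 7 = 1, and JDN 0 was a Monday, so this is a Tuesday.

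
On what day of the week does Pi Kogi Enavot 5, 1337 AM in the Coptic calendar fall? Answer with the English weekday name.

Tuesday

Equivalently 7 September 1621 Gregorian, JDN 2313368.
2313368 ≡ 1 (mod 7); counting from Monday = 0 gives Tuesday.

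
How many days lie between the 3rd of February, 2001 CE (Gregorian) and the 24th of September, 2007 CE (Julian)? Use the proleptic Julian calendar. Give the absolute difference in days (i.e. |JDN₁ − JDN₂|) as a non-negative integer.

JDN of the first date = 2451944.
JDN of the second date = 2454381.
|2454381 − 2451944| = 2437.

2437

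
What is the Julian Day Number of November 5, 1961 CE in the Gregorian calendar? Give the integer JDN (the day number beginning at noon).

JDN 2299161 is 15 October 1582 CE (Gregorian); the target day is +138448 days from there, so JDN = 2437609.

2437609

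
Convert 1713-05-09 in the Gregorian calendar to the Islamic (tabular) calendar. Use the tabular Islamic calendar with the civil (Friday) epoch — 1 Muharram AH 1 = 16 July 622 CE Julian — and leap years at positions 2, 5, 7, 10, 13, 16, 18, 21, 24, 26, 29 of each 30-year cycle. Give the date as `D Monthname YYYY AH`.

Both dates share Julian Day Number 2346849; in the tabular Islamic calendar that is 13 Rabi' al-Thani 1125 AH.

13 Rabi' al-Thani 1125 AH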